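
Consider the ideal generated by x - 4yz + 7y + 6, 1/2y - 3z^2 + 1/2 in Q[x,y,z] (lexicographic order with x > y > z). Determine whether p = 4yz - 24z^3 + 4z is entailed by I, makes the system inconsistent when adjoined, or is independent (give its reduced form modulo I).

First compute the reduced Gröbner basis of I by Buchberger's algorithm.
f_1 = x - 4yz + 7y + 6, LT = x.
f_2 = 1/2y - 3z^2 + 1/2, LT = y.

The S-polynomials (S(f_1,f_2)) all reduce to 0 modulo the current basis, so we have a Gröbner basis.
Inter-reduce: drop elements whose leading term is divisible by another's, tail-reduce, and make monic.
Reduced Gröbner basis: {x - 24z^3 + 42z^2 + 4z - 1, y - 6z^2 + 1}.
Label its elements g_1 = x - 24z^3 + 42z^2 + 4z - 1, g_2 = y - 6z^2 + 1.

Reduce p = 4yz - 24z^3 + 4z modulo G:
  leading term yz: subtract (4z)·g_2 from 4yz - 24z^3 + 4z → 0
  normal form = 0.
Since the normal form is 0, p ∈ I.

4yz - 24z^3 + 4z lies in I (it reduces to 0).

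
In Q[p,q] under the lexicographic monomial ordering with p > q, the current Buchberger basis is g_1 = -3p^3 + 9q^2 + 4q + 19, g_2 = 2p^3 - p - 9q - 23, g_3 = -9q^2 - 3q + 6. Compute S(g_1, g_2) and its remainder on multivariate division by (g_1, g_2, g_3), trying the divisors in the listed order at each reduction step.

S(g_1, g_2) = 1/2p - 3q^2 + 19/6q + 31/6; remainder on division = 1/2p + 25/6q + 19/6.

lcm(LM(g_1), LM(g_2)) = p^3.
S = (lcm/LT(g_1))·g_1 − (lcm/LT(g_2))·g_2 = 1/2p - 3q^2 + 19/6q + 31/6.
Reduce S modulo (g_1, g_2, g_3) in that order:
  leading term p: no divisor's leading term divides it; move 1/2p to the remainder.
  leading term q^2: subtract (1/3)·g_3 from -3q^2 + 19/6q + 31/6 → 25/6q + 19/6
  leading term q: no divisor's leading term divides it; move 25/6q to the remainder.
  leading term 1: no divisor's leading term divides it; move 19/6 to the remainder.
The remainder 1/2p + 25/6q + 19/6 is nonzero, so it would be added as the next basis element.
An S-polynomial is built so that the two leading terms cancel; whether anything survives reduction is exactly the Gröbner-basis criterion.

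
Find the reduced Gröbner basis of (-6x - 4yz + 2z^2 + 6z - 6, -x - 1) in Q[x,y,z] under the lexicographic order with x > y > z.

f_1 = -6x - 4yz + 2z^2 + 6z - 6, LT = x.
f_2 = -x - 1, LT = x.

S(f_1,f_2): lcm = x. S = 2/3yz - 1/3z^2 - z.
  leading term yz: no divisor's leading term divides it; move 2/3yz to the remainder.
  leading term z^2: no divisor's leading term divides it; move -1/3z^2 to the remainder.
  leading term z: no divisor's leading term divides it; move -z to the remainder.
  remainder 2/3yz - 1/3z^2 - z ≠ 0; add g_3 = 2/3yz - 1/3z^2 - z to the basis.

The other S-polynomials (S(f_1,g_3), S(f_2,g_3)) all reduce to 0 modulo the current basis, so we have a Gröbner basis.
Inter-reduce: drop elements whose leading term is divisible by another's, tail-reduce, and make monic.

G = {x + 1, yz - 1/2z^2 - 3/2z}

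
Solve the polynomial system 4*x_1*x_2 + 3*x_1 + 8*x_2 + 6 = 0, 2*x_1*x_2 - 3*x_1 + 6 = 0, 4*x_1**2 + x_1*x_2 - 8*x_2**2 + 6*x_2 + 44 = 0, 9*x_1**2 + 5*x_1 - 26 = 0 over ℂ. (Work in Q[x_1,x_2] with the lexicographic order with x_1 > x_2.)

{(-2, 3)}

Compute a lex Gröbner basis by Buchberger's algorithm.
f_1 = 4*x_1*x_2 + 3*x_1 + 8*x_2 + 6, LT = x_1*x_2.
f_2 = 2*x_1*x_2 - 3*x_1 + 6, LT = x_1*x_2.
f_3 = 4*x_1**2 + x_1*x_2 - 8*x_2**2 + 6*x_2 + 44, LT = x_1**2.
f_4 = 9*x_1**2 + 5*x_1 - 26, LT = x_1**2.

S(f_1,f_2): lcm = x_1*x_2. S = 9/4*x_1 + 2*x_2 - 3/2.
  leading term x_1: no divisor's leading term divides it; move 9/4*x_1 to the remainder.
  leading term x_2: no divisor's leading term divides it; move 2*x_2 to the remainder.
  leading term 1: no divisor's leading term divides it; move -3/2 to the remainder.
  remainder 9/4*x_1 + 2*x_2 - 3/2 ≠ 0; add h_5 = 9/4*x_1 + 2*x_2 - 3/2 to the basis.

S(f_1,f_3): lcm = x_1**2*x_2. S = 3/4*x_1**2 - 1/4*x_1*x_2**2 + 2*x_1*x_2 + 3/2*x_1 + 2*x_2**3 - 3/2*x_2**2 - 11*x_2.
  leading term x_1**2: subtract (3/16)·f_3 from 3/4*x_1**2 - 1/4*x_1*x_2**2 + 2*x_1*x_2 + 3/2*x_1 + 2*x_2**3 - 3/2*x_2**2 - 11*x_2 → -1/4*x_1*x_2**2 + 29/16*x_1*x_2 + 3/2*x_1 + 2*x_2**3 - 97/8*x_2 - 33/4
  leading term x_1*x_2**2: subtract (-1/16*x_2)·f_1 from -1/4*x_1*x_2**2 + 29/16*x_1*x_2 + 3/2*x_1 + 2*x_2**3 - 97/8*x_2 - 33/4 → 2*x_1*x_2 + 3/2*x_1 + 2*x_2**3 + 1/2*x_2**2 - 47/4*x_2 - 33/4
  leading term x_1*x_2: subtract (1/2)·f_1 from 2*x_1*x_2 + 3/2*x_1 + 2*x_2**3 + 1/2*x_2**2 - 47/4*x_2 - 33/4 → 2*x_2**3 + 1/2*x_2**2 - 63/4*x_2 - 45/4
  leading term x_2**3: no divisor's leading term divides it; move 2*x_2**3 to the remainder.
  leading term x_2**2: no divisor's leading term divides it; move 1/2*x_2**2 to the remainder.
  leading term x_2: no divisor's leading term divides it; move -63/4*x_2 to the remainder.
  leading term 1: no divisor's leading term divides it; move -45/4 to the remainder.
  remainder 2*x_2**3 + 1/2*x_2**2 - 63/4*x_2 - 45/4 ≠ 0; add h_6 = 2*x_2**3 + 1/2*x_2**2 - 63/4*x_2 - 45/4 to the basis.

S(f_1,f_4): lcm = x_1**2*x_2. S = 3/4*x_1**2 + 13/9*x_1*x_2 + 3/2*x_1 + 26/9*x_2.
  leading term x_1**2: subtract (3/16)·f_3 from 3/4*x_1**2 + 13/9*x_1*x_2 + 3/2*x_1 + 26/9*x_2 → 181/144*x_1*x_2 + 3/2*x_1 + 3/2*x_2**2 + 127/72*x_2 - 33/4
  leading term x_1*x_2: subtract (181/576)·f_1 from 181/144*x_1*x_2 + 3/2*x_1 + 3/2*x_2**2 + 127/72*x_2 - 33/4 → 107/192*x_1 + 3/2*x_2**2 - 3/4*x_2 - 973/96
  leading term x_1: subtract (107/432)·h_5 from 107/192*x_1 + 3/2*x_2**2 - 3/4*x_2 - 973/96 → 3/2*x_2**2 - 269/216*x_2 - 703/72
  leading term x_2**2: no divisor's leading term divides it; move 3/2*x_2**2 to the remainder.
  leading term x_2: no divisor's leading term divides it; move -269/216*x_2 to the remainder.
  leading term 1: no divisor's leading term divides it; move -703/72 to the remainder.
  remainder 3/2*x_2**2 - 269/216*x_2 - 703/72 ≠ 0; add h_7 = 3/2*x_2**2 - 269/216*x_2 - 703/72 to the basis.

S(f_2,f_3): lcm = x_1**2*x_2. S = -3/2*x_1**2 - 1/4*x_1*x_2**2 + 3*x_1 + 2*x_2**3 - 3/2*x_2**2 - 11*x_2.
  leading term x_1**2: subtract (-3/8)·f_3 from -3/2*x_1**2 - 1/4*x_1*x_2**2 + 3*x_1 + 2*x_2**3 - 3/2*x_2**2 - 11*x_2 → -1/4*x_1*x_2**2 + 3/8*x_1*x_2 + 3*x_1 + 2*x_2**3 - 9/2*x_2**2 - 35/4*x_2 + 33/2
  leading term x_1*x_2**2: subtract (-1/16*x_2)·f_1 from -1/4*x_1*x_2**2 + 3/8*x_1*x_2 + 3*x_1 + 2*x_2**3 - 9/2*x_2**2 - 35/4*x_2 + 33/2 → 9/16*x_1*x_2 + 3*x_1 + 2*x_2**3 - 4*x_2**2 - 67/8*x_2 + 33/2
  leading term x_1*x_2: subtract (9/64)·f_1 from 9/16*x_1*x_2 + 3*x_1 + 2*x_2**3 - 4*x_2**2 - 67/8*x_2 + 33/2 → 165/64*x_1 + 2*x_2**3 - 4*x_2**2 - 19/2*x_2 + 501/32
  leading term x_1: subtract (55/48)·h_5 from 165/64*x_1 + 2*x_2**3 - 4*x_2**2 - 19/2*x_2 + 501/32 → 2*x_2**3 - 4*x_2**2 - 283/24*x_2 + 139/8
  leading term x_2**3: subtract (1)·h_6 from 2*x_2**3 - 4*x_2**2 - 283/24*x_2 + 139/8 → -9/2*x_2**2 + 95/24*x_2 + 229/8
  leading term x_2**2: subtract (-3)·h_7 from -9/2*x_2**2 + 95/24*x_2 + 229/8 → 2/9*x_2 - 2/3
  leading term x_2: no divisor's leading term divides it; move 2/9*x_2 to the remainder.
  leading term 1: no divisor's leading term divides it; move -2/3 to the remainder.
  remainder 2/9*x_2 - 2/3 ≠ 0; add h_8 = 2/9*x_2 - 2/3 to the basis.

The other S-polynomials (S(f_2,f_4), S(f_3,f_4), S(f_1,h_5), S(f_2,h_5), S(f_3,h_5), S(f_4,h_5), S(f_1,h_6), S(f_2,h_6), S(f_3,h_6), S(f_4,h_6), S(h_5,h_6), S(f_1,h_7), S(f_2,h_7), S(f_3,h_7), S(f_4,h_7), S(h_5,h_7), S(h_6,h_7), S(f_1,h_8), S(f_2,h_8), S(f_3,h_8), S(f_4,h_8), S(h_5,h_8), S(h_6,h_8), S(h_7,h_8)) all reduce to 0 modulo the current basis, so we have a Gröbner basis.
Inter-reduce: drop elements whose leading term is divisible by another's, tail-reduce, and make monic.
Reduced Gröbner basis: {x_1 + 2, x_2 - 3}.

From the last basis element, x_2 - 3 = 0, so x_2 takes values in {3}. Each choice, substituted upward through the basis, yields the corresponding point(s) of the solution set.
  x_2 = 3: the earlier basis element becomes x_1 + 2 = 0, giving x_1 = -2 — point (-2, 3).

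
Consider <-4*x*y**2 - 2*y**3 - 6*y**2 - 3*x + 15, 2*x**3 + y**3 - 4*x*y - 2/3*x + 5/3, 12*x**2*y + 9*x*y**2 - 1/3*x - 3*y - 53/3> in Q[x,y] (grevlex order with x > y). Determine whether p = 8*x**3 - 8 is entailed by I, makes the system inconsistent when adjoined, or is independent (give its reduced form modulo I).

First compute the reduced Gröbner basis of I by Buchberger's algorithm.
f_1 = -4*x*y**2 - 2*y**3 - 6*y**2 - 3*x + 15, LT = x*y**2.
f_2 = 2*x**3 + y**3 - 4*x*y - 2/3*x + 5/3, LT = x**3.
f_3 = 12*x**2*y + 9*x*y**2 - 1/3*x - 3*y - 53/3, LT = x**2*y.

S(f_1,f_2): lcm = x**3*y**2. S = 1/2*x**2*y**3 - 1/2*y**5 + 3/2*x**2*y**2 + 2*x*y**3 + 3/4*x**3 + 1/3*x*y**2 - 15/4*x**2 - 5/6*y**2.
  reduce S modulo (f_1, f_2, f_3):
  remainder -3/8*y**5 + 1/8*y**4 - 77/192*y**3 - 39/8*x**2 + 3*x*y + 77/192*y**2 + 2669/384*x + 57/32*y - 2537/384 ≠ 0; add h_4 = -3/8*y**5 + 1/8*y**4 - 77/192*y**3 - 39/8*x**2 + 3*x*y + 77/192*y**2 + 2669/384*x + 57/32*y - 2537/384 to the basis.

S(f_1,f_3): lcm = x**2*y**2. S = -1/4*x*y**3 + 3/2*x*y**2 + 3/4*x**2 + 1/36*x*y + 1/4*y**2 - 15/4*x + 53/36*y.
  reduce S modulo (f_1, f_2, f_3, h_4):
  remainder 1/8*y**4 - 3/8*y**3 + 3/4*x**2 + 31/144*x*y - 2*y**2 - 39/8*x + 77/144*y + 45/8 ≠ 0; add h_5 = 1/8*y**4 - 3/8*y**3 + 3/4*x**2 + 31/144*x*y - 2*y**2 - 39/8*x + 77/144*y + 45/8 to the basis.

S(f_2,f_3): lcm = x**3*y. S = -3/4*x**2*y**2 + 1/2*y**4 - 2*x*y**2 + 1/36*x**2 - 1/12*x*y + 53/36*x + 5/6*y.
  reduce S modulo (f_1, f_2, f_3, h_4, h_5):
  remainder 13/16*y**3 - 185/144*x**2 - 65/72*x*y + 101/16*y**2 + 3313/288*x + 65/72*y - 555/32 ≠ 0; add h_6 = 13/16*y**3 - 185/144*x**2 - 65/72*x*y + 101/16*y**2 + 3313/288*x + 65/72*y - 555/32 to the basis.

S(f_3,h_4): lcm = x**2*y**5. S = 3/4*x*y**6 + 1/3*x**2*y**4 - 77/72*x**2*y**3 - 1/36*x*y**4 - 1/4*y**5 - 13*x**4 + 8*x**3*y + 77/72*x**2*y**2 - 53/36*y**4 + 2669/144*x**3 + 19/4*x**2*y - 2537/144*x**2.
  reduce S modulo (f_1, f_2, f_3, h_4, h_5, h_6):
  remainder -249540323/4852224*x**2 - 1045379/186624*x*y + 4114777/29952*y**2 + 1302706013/4852224*x + 5184199/93312*y - 109008781/269568 ≠ 0; add h_7 = -249540323/4852224*x**2 - 1045379/186624*x*y + 4114777/29952*y**2 + 1302706013/4852224*x + 5184199/93312*y - 109008781/269568 to the basis.

S(f_1,h_5): lcm = x*y**4. S = 1/2*y**5 + 3*x*y**3 + 3/2*y**4 - 6*x**3 - 31/18*x**2*y + 67/4*x*y**2 + 39*x**2 - 77/18*x*y - 15/4*y**2 - 45*x.
  reduce S modulo (f_1, f_2, f_3, h_4, h_5, h_6, h_7):
  remainder -189705340027/6737588721*x*y + 140678020739/1497241938*y**2 + 14710642727111/80851064652*x + 270909512875/6737588721*y - 23281705921193/80851064652 ≠ 0; add h_8 = -189705340027/6737588721*x*y + 140678020739/1497241938*y**2 + 14710642727111/80851064652*x + 270909512875/6737588721*y - 23281705921193/80851064652 to the basis.

S(f_3,h_5): lcm = x**2*y**4. S = 3/4*x*y**5 + 3*x**2*y**3 - 6*x**4 - 31/18*x**3*y + 16*x**2*y**2 - 1/36*x*y**3 - 1/4*y**4 + 39*x**3 - 77/18*x**2*y - 53/36*y**3 - 45*x**2.
  reduce S modulo (f_1, f_2, f_3, h_4, h_5, h_6, h_7, h_8):
  remainder 2587426763077559/18211712642592*y**2 + 44590293354191299/109270275855552*x - 3238701955031/1517642720216*y - 59881667391894421/109270275855552 ≠ 0; add h_9 = 2587426763077559/18211712642592*y**2 + 44590293354191299/109270275855552*x - 3238701955031/1517642720216*y - 59881667391894421/109270275855552 to the basis.

S(h_4,h_5): lcm = y**5. S = 8/3*y**4 - 6*x**2*y - 31/18*x*y**2 + 1229/72*y**3 + 13*x**2 + 31*x*y - 385/72*y**2 - 2669/144*x - 199/4*y + 2537/144.
  reduce S modulo (f_1, f_2, f_3, h_4, h_5, h_6, h_7, h_8, h_9):
  remainder -100700666200881136/1791295451361387*x + 51074676390831360/2587426763077559*y + 849436573093972528/23286840867698031 ≠ 0; add h_10 = -100700666200881136/1791295451361387*x + 51074676390831360/2587426763077559*y + 849436573093972528/23286840867698031 to the basis.

S(f_1,h_6): lcm = x*y**3. S = 1/2*y**4 + 185/117*x**3 + 10/9*x**2*y - 101/13*x*y**2 + 3/2*y**3 - 3313/234*x**2 - 13/36*x*y + 555/26*x - 15/4*y.
  reduce S modulo (f_1, f_2, f_3, h_4, h_5, h_6, h_7, h_8, h_9, h_10):
  remainder 29534188566230748499/9572857080721262991*y - 29534188566230748499/9572857080721262991 ≠ 0; add h_11 = 29534188566230748499/9572857080721262991*y - 29534188566230748499/9572857080721262991 to the basis.

The other S-polynomials (S(f_1,h_4), S(f_2,h_4), S(f_2,h_5), S(f_2,h_6), S(f_3,h_6), S(h_4,h_6), S(h_5,h_6), S(f_1,h_7), S(f_2,h_7), S(f_3,h_7), S(h_4,h_7), S(h_5,h_7), S(h_6,h_7), S(f_1,h_8), S(f_2,h_8), S(f_3,h_8), S(h_4,h_8), S(h_5,h_8), S(h_6,h_8), S(h_7,h_8), S(f_1,h_9), S(f_2,h_9), S(f_3,h_9), S(h_4,h_9), S(h_5,h_9), S(h_6,h_9), S(h_7,h_9), S(h_8,h_9), S(f_1,h_10), S(f_2,h_10), S(f_3,h_10), S(h_4,h_10), S(h_5,h_10), S(h_6,h_10), S(h_7,h_10), S(h_8,h_10), S(h_9,h_10), S(f_1,h_11), S(f_2,h_11), S(f_3,h_11), S(h_4,h_11), S(h_5,h_11), S(h_6,h_11), S(h_7,h_11), S(h_8,h_11), S(h_9,h_11), S(h_10,h_11)) all reduce to 0 modulo the current basis, so we have a Gröbner basis.
Inter-reduce: drop elements whose leading term is divisible by another's, tail-reduce, and make monic.
Reduced Gröbner basis: {x - 1, y - 1}.
Label its elements g_1 = x - 1, g_2 = y - 1.

Reduce p = 8*x**3 - 8 modulo G:
  leading term x**3: subtract (8*x**2)·g_1 from 8*x**3 - 8 → 8*x**2 - 8
  leading term x**2: subtract (8*x)·g_1 from 8*x**2 - 8 → 8*x - 8
  leading term x: subtract (8)·g_1 from 8*x - 8 → 0
  normal form = 0.
Since the normal form is 0, p ∈ I.

8*x**3 - 8 lies in I (it reduces to 0).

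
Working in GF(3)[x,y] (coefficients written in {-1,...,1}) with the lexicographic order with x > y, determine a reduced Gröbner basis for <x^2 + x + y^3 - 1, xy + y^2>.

Buchberger's algorithm terminates because the ascending chain of leading-term ideals stabilizes.

f_1 = x^2 + x + y^3 - 1, LT = x^2.
f_2 = xy + y^2, LT = xy.

S(f_1,f_2): lcm = x^2y. S = -xy^2 + xy + y^4 - y.
  reduce S modulo (f_1, f_2):
  remainder y^4 + y^3 - y^2 - y ≠ 0; add g_3 = y^4 + y^3 - y^2 - y to the basis.

The other S-polynomials (S(f_1,g_3), S(f_2,g_3)) all reduce to 0 modulo the current basis, so we have a Gröbner basis.

G = {x^2 + x + y^3 - 1, xy + y^2, y^4 + y^3 - y^2 - y}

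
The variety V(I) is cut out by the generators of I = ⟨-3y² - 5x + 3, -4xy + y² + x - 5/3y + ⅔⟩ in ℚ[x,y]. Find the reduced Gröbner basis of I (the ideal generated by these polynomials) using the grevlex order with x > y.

G = {x² - ⅙x + 7/24y - 7/24, xy + ⅙x + 5/12y - 5/12, y² + 5/3x - 1}

Buchberger's algorithm terminates because the ascending chain of leading-term ideals stabilizes.

f_1 = -3y² - 5x + 3, LT = y².
f_2 = -4xy + y² + x - 5/3y + ⅔, LT = xy.

S(f_1,f_2): lcm = xy². S = ¼y³ + 5/3x² + ¼xy - 5/12y² - x + ⅙y.
  leading term y³: subtract (-1/12y)·f_1 from ¼y³ + 5/3x² + ¼xy - 5/12y² - x + ⅙y → 5/3x² - ⅙xy - 5/12y² - x + 5/12y
  leading term x²: no divisor's leading term divides it; move 5/3x² to the remainder.
  leading term xy: subtract (1/24)·f_2 from -⅙xy - 5/12y² - x + 5/12y → -11/24y² - 25/24x + 35/72y - 1/36
  leading term y²: subtract (11/72)·f_1 from -11/24y² - 25/24x + 35/72y - 1/36 → -5/18x + 35/72y - 35/72
  leading term x: no divisor's leading term divides it; move -5/18x to the remainder.
  leading term y: no divisor's leading term divides it; move 35/72y to the remainder.
  leading term 1: no divisor's leading term divides it; move -35/72 to the remainder.
  remainder 5/3x² - 5/18x + 35/72y - 35/72 ≠ 0; add g_3 = 5/3x² - 5/18x + 35/72y - 35/72 to the basis.

S(f_1,g_3): leading monomials are coprime, so the S-polynomial reduces to 0 (Buchberger's first criterion).
S(f_2,g_3): lcm = x²y. S = -¼xy² - ¼x² + 7/12xy - 7/24y² - ⅙x + 7/24y.
  leading term xy²: subtract (1/12x)·f_1 from -¼xy² - ¼x² + 7/12xy - 7/24y² - ⅙x + 7/24y → ⅙x² + 7/12xy - 7/24y² - 5/12x + 7/24y
  leading term x²: subtract (1/10)·g_3 from ⅙x² + 7/12xy - 7/24y² - 5/12x + 7/24y → 7/12xy - 7/24y² - 7/18x + 35/144y + 7/144
  leading term xy: subtract (-7/48)·f_2 from 7/12xy - 7/24y² - 7/18x + 35/144y + 7/144 → -7/48y² - 35/144x + 7/48
  leading term y²: subtract (7/144)·f_1 from -7/48y² - 35/144x + 7/48 → 0
  remainder 0.

Every S-polynomial of the final basis reduces to 0, so we have a Gröbner basis.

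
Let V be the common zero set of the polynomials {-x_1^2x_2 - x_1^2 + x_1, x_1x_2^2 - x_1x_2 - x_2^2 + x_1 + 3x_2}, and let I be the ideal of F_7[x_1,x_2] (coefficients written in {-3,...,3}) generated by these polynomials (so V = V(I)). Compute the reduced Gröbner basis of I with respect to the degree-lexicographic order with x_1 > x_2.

f_1 = -x_1^2x_2 - x_1^2 + x_1, LT = x_1^2x_2.
f_2 = x_1x_2^2 - x_1x_2 - x_2^2 + x_1 + 3x_2, LT = x_1x_2^2.

S(f_1,f_2): lcm = x_1^2x_2^2. S = 2x_1^2x_2 + x_1x_2^2 - x_1^2 + 3x_1x_2.
  leading term x_1^2x_2: subtract (-2)·f_1 from 2x_1^2x_2 + x_1x_2^2 - x_1^2 + 3x_1x_2 → x_1x_2^2 - 3x_1^2 + 3x_1x_2 + 2x_1
  leading term x_1x_2^2: subtract (1)·f_2 from x_1x_2^2 - 3x_1^2 + 3x_1x_2 + 2x_1 → -3x_1^2 - 3x_1x_2 + x_2^2 + x_1 - 3x_2
  leading term x_1^2: no divisor's leading term divides it; move -3x_1^2 to the remainder.
  leading term x_1x_2: no divisor's leading term divides it; move -3x_1x_2 to the remainder.
  leading term x_2^2: no divisor's leading term divides it; move x_2^2 to the remainder.
  leading term x_1: no divisor's leading term divides it; move x_1 to the remainder.
  leading term x_2: no divisor's leading term divides it; move -3x_2 to the remainder.
  remainder -3x_1^2 - 3x_1x_2 + x_2^2 + x_1 - 3x_2 ≠ 0; add g_3 = -3x_1^2 - 3x_1x_2 + x_2^2 + x_1 - 3x_2 to the basis.

S(f_1,g_3): lcm = x_1^2x_2. S = -x_1x_2^2 - 2x_2^3 + x_1^2 - 2x_1x_2 - x_2^2 - x_1.
  leading term x_1x_2^2: subtract (-1)·f_2 from -x_1x_2^2 - 2x_2^3 + x_1^2 - 2x_1x_2 - x_2^2 - x_1 → -2x_2^3 + x_1^2 - 3x_1x_2 - 2x_2^2 + 3x_2
  leading term x_2^3: no divisor's leading term divides it; move -2x_2^3 to the remainder.
  leading term x_1^2: subtract (2)·g_3 from x_1^2 - 3x_1x_2 - 2x_2^2 + 3x_2 → 3x_1x_2 + 3x_2^2 - 2x_1 + 2x_2
  leading term x_1x_2: no divisor's leading term divides it; move 3x_1x_2 to the remainder.
  leading term x_2^2: no divisor's leading term divides it; move 3x_2^2 to the remainder.
  leading term x_1: no divisor's leading term divides it; move -2x_1 to the remainder.
  leading term x_2: no divisor's leading term divides it; move 2x_2 to the remainder.
  remainder -2x_2^3 + 3x_1x_2 + 3x_2^2 - 2x_1 + 2x_2 ≠ 0; add g_4 = -2x_2^3 + 3x_1x_2 + 3x_2^2 - 2x_1 + 2x_2 to the basis.

The other S-polynomials (S(f_2,g_3), S(f_1,g_4), S(f_2,g_4), S(g_3,g_4)) all reduce to 0 modulo the current basis, so we have a Gröbner basis.
Inter-reduce: drop elements whose leading term is divisible by another's, tail-reduce, and make monic.

G = {x_1x_2^2 - x_1x_2 - x_2^2 + x_1 + 3x_2, x_2^3 + 2x_1x_2 + 2x_2^2 + x_1 - x_2, x_1^2 + x_1x_2 + 2x_2^2 + 2x_1 + x_2}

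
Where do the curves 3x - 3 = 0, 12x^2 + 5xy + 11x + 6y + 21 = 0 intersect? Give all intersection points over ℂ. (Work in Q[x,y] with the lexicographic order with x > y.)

{(1, -4)}

Compute a lex Gröbner basis by Buchberger's algorithm.
f_1 = 3x - 3, LT = x.
f_2 = 12x^2 + 5xy + 11x + 6y + 21, LT = x^2.

S(f_1,f_2): lcm = x^2. S = -5/12xy - 23/12x - 1/2y - 7/4.
  leading term xy: subtract (-5/36y)·f_1 from -5/12xy - 23/12x - 1/2y - 7/4 → -23/12x - 11/12y - 7/4
  leading term x: subtract (-23/36)·f_1 from -23/12x - 11/12y - 7/4 → -11/12y - 11/3
  leading term y: no divisor's leading term divides it; move -11/12y to the remainder.
  leading term 1: no divisor's leading term divides it; move -11/3 to the remainder.
  remainder -11/12y - 11/3 ≠ 0; add h_3 = -11/12y - 11/3 to the basis.

The other S-polynomials (S(f_1,h_3), S(f_2,h_3)) all reduce to 0 modulo the current basis, so we have a Gröbner basis.
Inter-reduce: drop elements whose leading term is divisible by another's, tail-reduce, and make monic.
Reduced Gröbner basis: {x - 1, y + 4}.

The lex basis is triangular: the last element involves only y. Solving y + 4 = 0 gives y ∈ {-4}; substituting each value into the earlier elements determines the remaining variables.
  y = -4: the earlier basis element becomes x - 1 = 0, giving x = 1 — point (1, -4).
Check: every point annihilates each of the original generators.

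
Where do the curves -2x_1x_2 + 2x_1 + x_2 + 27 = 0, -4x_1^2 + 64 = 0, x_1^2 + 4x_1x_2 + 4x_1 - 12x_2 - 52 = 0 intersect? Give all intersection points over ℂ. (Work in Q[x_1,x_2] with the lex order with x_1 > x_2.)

{(4, 5)}

Compute a lex Gröbner basis by Buchberger's algorithm.
f_1 = -2x_1x_2 + 2x_1 + x_2 + 27, LT = x_1x_2.
f_2 = -4x_1^2 + 64, LT = x_1^2.
f_3 = x_1^2 + 4x_1x_2 + 4x_1 - 12x_2 - 52, LT = x_1^2.

S(f_1,f_2): lcm = x_1^2x_2. S = -x_1^2 - 1/2x_1x_2 - 27/2x_1 + 16x_2.
  leading term x_1^2: subtract (1/4)·f_2 from -x_1^2 - 1/2x_1x_2 - 27/2x_1 + 16x_2 → -1/2x_1x_2 - 27/2x_1 + 16x_2 - 16
  leading term x_1x_2: subtract (1/4)·f_1 from -1/2x_1x_2 - 27/2x_1 + 16x_2 - 16 → -14x_1 + 63/4x_2 - 91/4
  leading term x_1: no divisor's leading term divides it; move -14x_1 to the remainder.
  leading term x_2: no divisor's leading term divides it; move 63/4x_2 to the remainder.
  leading term 1: no divisor's leading term divides it; move -91/4 to the remainder.
  remainder -14x_1 + 63/4x_2 - 91/4 ≠ 0; add h_4 = -14x_1 + 63/4x_2 - 91/4 to the basis.

S(f_1,f_3): lcm = x_1^2x_2. S = -x_1^2 - 4x_1x_2^2 - 9/2x_1x_2 - 27/2x_1 + 12x_2^2 + 52x_2.
  leading term x_1^2: subtract (1/4)·f_2 from -x_1^2 - 4x_1x_2^2 - 9/2x_1x_2 - 27/2x_1 + 12x_2^2 + 52x_2 → -4x_1x_2^2 - 9/2x_1x_2 - 27/2x_1 + 12x_2^2 + 52x_2 - 16
  leading term x_1x_2^2: subtract (2x_2)·f_1 from -4x_1x_2^2 - 9/2x_1x_2 - 27/2x_1 + 12x_2^2 + 52x_2 - 16 → -17/2x_1x_2 - 27/2x_1 + 10x_2^2 - 2x_2 - 16
  leading term x_1x_2: subtract (17/4)·f_1 from -17/2x_1x_2 - 27/2x_1 + 10x_2^2 - 2x_2 - 16 → -22x_1 + 10x_2^2 - 25/4x_2 - 523/4
  leading term x_1: subtract (11/7)·h_4 from -22x_1 + 10x_2^2 - 25/4x_2 - 523/4 → 10x_2^2 - 31x_2 - 95
  leading term x_2^2: no divisor's leading term divides it; move 10x_2^2 to the remainder.
  leading term x_2: no divisor's leading term divides it; move -31x_2 to the remainder.
  leading term 1: no divisor's leading term divides it; move -95 to the remainder.
  remainder 10x_2^2 - 31x_2 - 95 ≠ 0; add h_5 = 10x_2^2 - 31x_2 - 95 to the basis.

S(f_2,f_3): lcm = x_1^2. S = -4x_1x_2 - 4x_1 + 12x_2 + 36.
  leading term x_1x_2: subtract (2)·f_1 from -4x_1x_2 - 4x_1 + 12x_2 + 36 → -8x_1 + 10x_2 - 18
  leading term x_1: subtract (4/7)·h_4 from -8x_1 + 10x_2 - 18 → x_2 - 5
  leading term x_2: no divisor's leading term divides it; move x_2 to the remainder.
  leading term 1: no divisor's leading term divides it; move -5 to the remainder.
  remainder x_2 - 5 ≠ 0; add h_6 = x_2 - 5 to the basis.

The other S-polynomials (S(f_1,h_4), S(f_2,h_4), S(f_3,h_4), S(f_1,h_5), S(f_2,h_5), S(f_3,h_5), S(h_4,h_5), S(f_1,h_6), S(f_2,h_6), S(f_3,h_6), S(h_4,h_6), S(h_5,h_6)) all reduce to 0 modulo the current basis, so we have a Gröbner basis.
Inter-reduce: drop elements whose leading term is divisible by another's, tail-reduce, and make monic.
Reduced Gröbner basis: {x_1 - 4, x_2 - 5}.

The lex basis is triangular: the last element involves only x_2. Solving x_2 - 5 = 0 gives x_2 ∈ {5}; substituting each value into the earlier elements determines the remaining variables.
  x_2 = 5: the earlier basis element becomes x_1 - 4 = 0, giving x_1 = 4 — point (4, 5).
Substituting each solution back into the original system confirms all equations vanish.
Zero-dimensionality of the ideal guarantees finitely many solutions over ℂ.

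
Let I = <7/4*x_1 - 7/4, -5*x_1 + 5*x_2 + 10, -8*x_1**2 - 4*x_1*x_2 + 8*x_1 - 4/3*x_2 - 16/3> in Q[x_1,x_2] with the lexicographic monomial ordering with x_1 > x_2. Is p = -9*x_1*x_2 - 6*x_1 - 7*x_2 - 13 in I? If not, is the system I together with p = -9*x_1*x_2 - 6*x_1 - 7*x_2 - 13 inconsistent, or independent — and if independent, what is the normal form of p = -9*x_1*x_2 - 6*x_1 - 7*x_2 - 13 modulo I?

First compute the reduced Gröbner basis of I by Buchberger's algorithm.
f_1 = 7/4*x_1 - 7/4, LT = x_1.
f_2 = -5*x_1 + 5*x_2 + 10, LT = x_1.
f_3 = -8*x_1**2 - 4*x_1*x_2 + 8*x_1 - 4/3*x_2 - 16/3, LT = x_1**2.

S(f_1,f_2): lcm = x_1. S = x_2 + 1.
  reduce S modulo (f_1, f_2, f_3):
  remainder x_2 + 1 ≠ 0; add h_4 = x_2 + 1 to the basis.

The other S-polynomials (S(f_1,f_3), S(f_2,f_3), S(f_1,h_4), S(f_2,h_4), S(f_3,h_4)) all reduce to 0 modulo the current basis, so we have a Gröbner basis.
Inter-reduce: drop elements whose leading term is divisible by another's, tail-reduce, and make monic.
Reduced Gröbner basis: {x_1 - 1, x_2 + 1}.
Label its elements g_1 = x_1 - 1, g_2 = x_2 + 1.

Reduce p = -9*x_1*x_2 - 6*x_1 - 7*x_2 - 13 modulo G:
  leading term x_1*x_2: subtract (-9*x_2)·g_1 from -9*x_1*x_2 - 6*x_1 - 7*x_2 - 13 → -6*x_1 - 16*x_2 - 13
  leading term x_1: subtract (-6)·g_1 from -6*x_1 - 16*x_2 - 13 → -16*x_2 - 19
  leading term x_2: subtract (-16)·g_2 from -16*x_2 - 19 → -3
  leading term 1: no divisor's leading term divides it; move -3 to the remainder.
  normal form = -3.
The normal form is nonzero, so p ∉ I. Since p minus its normal form lies in I, I + (p) = I + (r) where r = -3; decide whether this ideal is the whole ring.
Here r = -3 is a nonzero constant, hence a unit: 1 ∈ I + (p), the Gröbner basis of I + (p) is {1}, and the enlarged system has no common solution — adjoining p is inconsistent.

Ideal membership is decidable via reduction modulo a Gröbner basis.

Adjoining -9*x_1*x_2 - 6*x_1 - 7*x_2 - 13 makes the ideal the whole ring: the system is inconsistent.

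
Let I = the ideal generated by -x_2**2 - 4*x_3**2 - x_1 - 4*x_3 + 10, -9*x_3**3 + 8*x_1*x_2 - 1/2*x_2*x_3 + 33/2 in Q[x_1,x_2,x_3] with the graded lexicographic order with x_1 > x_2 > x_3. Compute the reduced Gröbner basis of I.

G = {x_3**3 - 8/9*x_1*x_2 + 1/18*x_2*x_3 - 11/6, x_2**2 + 4*x_3**2 + x_1 + 4*x_3 - 10}

The reduced Gröbner basis is the canonical form of the ideal for this ordering.

f_1 = -x_2**2 - 4*x_3**2 - x_1 - 4*x_3 + 10, LT = x_2**2.
f_2 = -9*x_3**3 + 8*x_1*x_2 - 1/2*x_2*x_3 + 33/2, LT = x_3**3.

The S-polynomials (S(f_1,f_2)) all reduce to 0 modulo the current basis, so we have a Gröbner basis.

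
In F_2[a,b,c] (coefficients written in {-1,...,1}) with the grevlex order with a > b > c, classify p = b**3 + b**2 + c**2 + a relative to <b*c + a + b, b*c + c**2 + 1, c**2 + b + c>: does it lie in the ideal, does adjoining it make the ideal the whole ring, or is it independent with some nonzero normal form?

First compute the reduced Gröbner basis of I by Buchberger's algorithm.
f_1 = b*c + a + b, LT = b*c.
f_2 = b*c + c**2 + 1, LT = b*c.
f_3 = c**2 + b + c, LT = c**2.

S(f_1,f_2): lcm = b*c. S = c**2 + a + b + 1.
  reduce S modulo (f_1, f_2, f_3):
  remainder a + c + 1 ≠ 0; add h_4 = a + c + 1 to the basis.

S(f_1,f_3): lcm = b*c**2. S = b**2 + a*c.
  reduce S modulo (f_1, f_2, f_3, h_4):
  remainder b**2 + b ≠ 0; add h_5 = b**2 + b to the basis.

The other S-polynomials (S(f_2,f_3), S(f_1,h_4), S(f_2,h_4), S(f_3,h_4), S(f_1,h_5), S(f_2,h_5), S(f_3,h_5), S(h_4,h_5)) all reduce to 0 modulo the current basis, so we have a Gröbner basis.
Inter-reduce: drop elements whose leading term is divisible by another's, tail-reduce, and make monic.
Reduced Gröbner basis: {b**2 + b, b*c + b + c + 1, c**2 + b + c, a + c + 1}.
Label its elements g_1 = b**2 + b, g_2 = b*c + b + c + 1, g_3 = c**2 + b + c, g_4 = a + c + 1.

Reduce p = b**3 + b**2 + c**2 + a modulo G:
  leading term b**3: subtract (b)·g_1 from b**3 + b**2 + c**2 + a → c**2 + a
  leading term c**2: subtract (1)·g_3 from c**2 + a → a + b + c
  leading term a: subtract (1)·g_4 from a + b + c → b + 1
  leading term b: no divisor's leading term divides it; move b to the remainder.
  leading term 1: no divisor's leading term divides it; move 1 to the remainder.
  normal form = b + 1.
The normal form is nonzero, so p ∉ I. Since p minus its normal form lies in I, I + (p) = I + (r) where r = b + 1; decide whether this ideal is the whole ring.
Run Buchberger on G together with r (pairs among the g_i already reduce to 0 since G is a Gröbner basis):
g_1 = b**2 + b, LT = b**2.
g_2 = b*c + b + c + 1, LT = b*c.
g_3 = c**2 + b + c, LT = c**2.
g_4 = a + c + 1, LT = a.
r = b + 1, LT = b.

The S-polynomials (S(g_1,g_2), S(g_1,g_3), S(g_1,g_4), S(g_1,r), S(g_2,g_3), S(g_2,g_4), S(g_2,r), S(g_3,g_4), S(g_3,r), S(g_4,r)) all reduce to 0 modulo the current basis, so we have a Gröbner basis.
Inter-reduce: drop elements whose leading term is divisible by another's, tail-reduce, and make monic.
Reduced Gröbner basis: {c**2 + c + 1, a + c + 1, b + 1}.
The reduced Gröbner basis of I + (p) is {c**2 + c + 1, a + c + 1, b + 1} ≠ {1}, a proper ideal, so the enlarged system stays consistent: p is independent of I, with normal form b + 1.

The remainder on division by a Gröbner basis is unique — it is the normal form.

b**3 + b**2 + c**2 + a is independent of I; its normal form modulo I is b + 1.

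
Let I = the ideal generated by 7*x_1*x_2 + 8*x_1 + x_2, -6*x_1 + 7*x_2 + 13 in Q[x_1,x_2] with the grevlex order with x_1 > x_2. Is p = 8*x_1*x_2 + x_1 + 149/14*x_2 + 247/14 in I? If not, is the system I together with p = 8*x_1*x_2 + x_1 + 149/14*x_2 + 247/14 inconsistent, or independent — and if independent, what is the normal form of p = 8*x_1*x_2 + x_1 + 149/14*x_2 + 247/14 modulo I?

First compute the reduced Gröbner basis of I by Buchberger's algorithm.
f_1 = 7*x_1*x_2 + 8*x_1 + x_2, LT = x_1*x_2.
f_2 = -6*x_1 + 7*x_2 + 13, LT = x_1.

S(f_1,f_2): lcm = x_1*x_2. S = 7/6*x_2**2 + 8/7*x_1 + 97/42*x_2.
  reduce S modulo (f_1, f_2):
  remainder 7/6*x_2**2 + 51/14*x_2 + 52/21 ≠ 0; add h_3 = 7/6*x_2**2 + 51/14*x_2 + 52/21 to the basis.

The other S-polynomials (S(f_1,h_3), S(f_2,h_3)) all reduce to 0 modulo the current basis, so we have a Gröbner basis.
Inter-reduce: drop elements whose leading term is divisible by another's, tail-reduce, and make monic.
Reduced Gröbner basis: {x_2**2 + 153/49*x_2 + 104/49, x_1 - 7/6*x_2 - 13/6}.
Label its elements g_1 = x_2**2 + 153/49*x_2 + 104/49, g_2 = x_1 - 7/6*x_2 - 13/6.

Reduce p = 8*x_1*x_2 + x_1 + 149/14*x_2 + 247/14 modulo G:
  leading term x_1*x_2: subtract (8*x_2)·g_2 from 8*x_1*x_2 + x_1 + 149/14*x_2 + 247/14 → 28/3*x_2**2 + x_1 + 1175/42*x_2 + 247/14
  leading term x_2**2: subtract (28/3)·g_1 from 28/3*x_2**2 + x_1 + 1175/42*x_2 + 247/14 → x_1 - 7/6*x_2 - 13/6
  leading term x_1: subtract (1)·g_2 from x_1 - 7/6*x_2 - 13/6 → 0
  normal form = 0.
Since the normal form is 0, p ∈ I.

8*x_1*x_2 + x_1 + 149/14*x_2 + 247/14 lies in I (it reduces to 0).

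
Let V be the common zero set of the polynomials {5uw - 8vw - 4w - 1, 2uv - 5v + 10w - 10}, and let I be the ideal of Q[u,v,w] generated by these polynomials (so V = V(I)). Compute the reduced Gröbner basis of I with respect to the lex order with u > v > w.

G = {uv - 5/2v + 5w - 5, uw - 8/5vw - 4/5w - 1/5, v^2w - 17/16vw + 1/8v + 25/8w^2 - 25/8w}

The reduced Gröbner basis is the canonical form of the ideal for this ordering.

f_1 = 5uw - 8vw - 4w - 1, LT = uw.
f_2 = 2uv - 5v + 10w - 10, LT = uv.

S(f_1,f_2): lcm = uvw. S = -8/5v^2w + 17/10vw - 1/5v - 5w^2 + 5w.
  leading term v^2w: no divisor's leading term divides it; move -8/5v^2w to the remainder.
  leading term vw: no divisor's leading term divides it; move 17/10vw to the remainder.
  leading term v: no divisor's leading term divides it; move -1/5v to the remainder.
  leading term w^2: no divisor's leading term divides it; move -5w^2 to the remainder.
  leading term w: no divisor's leading term divides it; move 5w to the remainder.
  remainder -8/5v^2w + 17/10vw - 1/5v - 5w^2 + 5w ≠ 0; add g_3 = -8/5v^2w + 17/10vw - 1/5v - 5w^2 + 5w to the basis.

The other S-polynomials (S(f_1,g_3), S(f_2,g_3)) all reduce to 0 modulo the current basis, so we have a Gröbner basis.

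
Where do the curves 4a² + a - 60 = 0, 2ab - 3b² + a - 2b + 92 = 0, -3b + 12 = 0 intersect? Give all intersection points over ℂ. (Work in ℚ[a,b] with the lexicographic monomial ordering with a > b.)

Compute a lex Gröbner basis by Buchberger's algorithm.
f_1 = 4a² + a - 60, LT = a².
f_2 = 2ab + a - 3b² - 2b + 92, LT = ab.
f_3 = -3b + 12, LT = b.

S(f_1,f_2): lcm = a²b. S = -½a² + 3/2ab² + 5/4ab - 46a - 15b.
  reduce S modulo (f_1, f_2, f_3):
  remainder -369/8a - 369/2 ≠ 0; add h_4 = -369/8a - 369/2 to the basis.

The other S-polynomials (S(f_1,f_3), S(f_2,f_3), S(f_1,h_4), S(f_2,h_4), S(f_3,h_4)) all reduce to 0 modulo the current basis, so we have a Gröbner basis.
Inter-reduce: drop elements whose leading term is divisible by another's, tail-reduce, and make monic.
Reduced Gröbner basis: {a + 4, b - 4}.

Elimination: the polynomial b - 4 lies in the elimination ideal for b, so b ∈ {4}. For each such b, the remaining basis elements (now univariate) give the rest of the solution.
  b = 4: the earlier basis element becomes a + 4 = 0, giving a = -4 — point (-4, 4).

{(-4, 4)}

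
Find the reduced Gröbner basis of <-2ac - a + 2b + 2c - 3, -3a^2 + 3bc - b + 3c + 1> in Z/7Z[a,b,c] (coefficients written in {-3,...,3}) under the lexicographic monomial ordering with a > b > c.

G = {a^2 - bc - 2b - c + 2, ab - 2a - bc^2 + bc - c^2 - c + 3, ac - 3a - b - c - 2, b^2 - bc^3 - 3bc^2 - 2bc - c^3 + 2c^2 - 3c + 1}

f_1 = -2ac - a + 2b + 2c - 3, LT = ac.
f_2 = -3a^2 + 3bc - b + 3c + 1, LT = a^2.

S(f_1,f_2): lcm = a^2c. S = -3a^2 - ab - ac - 2a + bc^2 + 2bc + c^2 - 2c.
  leading term a^2: subtract (1)·f_2 from -3a^2 - ab - ac - 2a + bc^2 + 2bc + c^2 - 2c → -ab - ac - 2a + bc^2 - bc + b + c^2 + 2c - 1
  leading term ab: no divisor's leading term divides it; move -ab to the remainder.
  leading term ac: subtract (-3)·f_1 from -ac - 2a + bc^2 - bc + b + c^2 + 2c - 1 → 2a + bc^2 - bc + c^2 + c - 3
  leading term a: no divisor's leading term divides it; move 2a to the remainder.
  leading term bc^2: no divisor's leading term divides it; move bc^2 to the remainder.
  leading term bc: no divisor's leading term divides it; move -bc to the remainder.
  leading term c^2: no divisor's leading term divides it; move c^2 to the remainder.
  leading term c: no divisor's leading term divides it; move c to the remainder.
  leading term 1: no divisor's leading term divides it; move -3 to the remainder.
  remainder -ab + 2a + bc^2 - bc + c^2 + c - 3 ≠ 0; add g_3 = -ab + 2a + bc^2 - bc + c^2 + c - 3 to the basis.

S(f_1,g_3): lcm = abc. S = -3ab + 2ac - b^2 + bc^3 - bc^2 - bc - 2b + c^3 + c^2 - 3c.
  leading term ab: subtract (3)·g_3 from -3ab + 2ac - b^2 + bc^3 - bc^2 - bc - 2b + c^3 + c^2 - 3c → 2ac + a - b^2 + bc^3 + 3bc^2 + 2bc - 2b + c^3 - 2c^2 + c + 2
  leading term ac: subtract (-1)·f_1 from 2ac + a - b^2 + bc^3 + 3bc^2 + 2bc - 2b + c^3 - 2c^2 + c + 2 → -b^2 + bc^3 + 3bc^2 + 2bc + c^3 - 2c^2 + 3c - 1
  leading term b^2: no divisor's leading term divides it; move -b^2 to the remainder.
  leading term bc^3: no divisor's leading term divides it; move bc^3 to the remainder.
  leading term bc^2: no divisor's leading term divides it; move 3bc^2 to the remainder.
  leading term bc: no divisor's leading term divides it; move 2bc to the remainder.
  leading term c^3: no divisor's leading term divides it; move c^3 to the remainder.
  leading term c^2: no divisor's leading term divides it; move -2c^2 to the remainder.
  leading term c: no divisor's leading term divides it; move 3c to the remainder.
  leading term 1: no divisor's leading term divides it; move -1 to the remainder.
  remainder -b^2 + bc^3 + 3bc^2 + 2bc + c^3 - 2c^2 + 3c - 1 ≠ 0; add g_4 = -b^2 + bc^3 + 3bc^2 + 2bc + c^3 - 2c^2 + 3c - 1 to the basis.

S(f_2,g_3): lcm = a^2b. S = 2a^2 + abc^2 - abc + ac^2 + ac - 3a - b^2c - 2b^2 - bc + 2b.
  leading term a^2: subtract (-3)·f_2 from 2a^2 + abc^2 - abc + ac^2 + ac - 3a - b^2c - 2b^2 - bc + 2b → abc^2 - abc + ac^2 + ac - 3a - b^2c - 2b^2 + bc - b + 2c + 3
  leading term abc^2: subtract (3bc)·f_1 from abc^2 - abc + ac^2 + ac - 3a - b^2c - 2b^2 + bc - b + 2c + 3 → 2abc + ac^2 + ac - 3a - 2b^2 + bc^2 + 3bc - b + 2c + 3
  leading term abc: subtract (-b)·f_1 from 2abc + ac^2 + ac - 3a - 2b^2 + bc^2 + 3bc - b + 2c + 3 → -ab + ac^2 + ac - 3a + bc^2 - 2bc + 3b + 2c + 3
  leading term ab: subtract (1)·g_3 from -ab + ac^2 + ac - 3a + bc^2 - 2bc + 3b + 2c + 3 → ac^2 + ac + 2a - bc + 3b - c^2 + c - 1
  leading term ac^2: subtract (3c)·f_1 from ac^2 + ac + 2a - bc + 3b - c^2 + c - 1 → -3ac + 2a + 3b + 3c - 1
  leading term ac: subtract (-2)·f_1 from -3ac + 2a + 3b + 3c - 1 → 0
  remainder 0.

S(f_1,g_4): leading monomials are coprime, so the S-polynomial reduces to 0 (Buchberger's first criterion).
S(f_2,g_4): leading monomials are coprime, so the S-polynomial reduces to 0 (Buchberger's first criterion).
S(g_3,g_4): lcm = ab^2. S = abc^3 + 3abc^2 + 2abc - 2ab + ac^3 - 2ac^2 + 3ac - a - b^2c^2 + b^2c - bc^2 - bc + 3b.
  leading term abc^3: subtract (3bc^2)·f_1 from abc^3 + 3abc^2 + 2abc - 2ab + ac^3 - 2ac^2 + 3ac - a - b^2c^2 + b^2c - bc^2 - bc + 3b → -abc^2 + 2abc - 2ab + ac^3 - 2ac^2 + 3ac - a + b^2c + bc^3 + bc^2 - bc + 3b
  leading term abc^2: subtract (-3bc)·f_1 from -abc^2 + 2abc - 2ab + ac^3 - 2ac^2 + 3ac - a + b^2c + bc^3 + bc^2 - bc + 3b → -abc - 2ab + ac^3 - 2ac^2 + 3ac - a + bc^3 - 3bc + 3b
  leading term abc: subtract (-3b)·f_1 from -abc - 2ab + ac^3 - 2ac^2 + 3ac - a + bc^3 - 3bc + 3b → 2ab + ac^3 - 2ac^2 + 3ac - a - b^2 + bc^3 + 3bc + b
  leading term ab: subtract (-2)·g_3 from 2ab + ac^3 - 2ac^2 + 3ac - a - b^2 + bc^3 + 3bc + b → ac^3 - 2ac^2 + 3ac + 3a - b^2 + bc^3 + 2bc^2 + bc + b + 2c^2 + 2c + 1
  leading term ac^3: subtract (3c^2)·f_1 from ac^3 - 2ac^2 + 3ac + 3a - b^2 + bc^3 + 2bc^2 + bc + b + 2c^2 + 2c + 1 → ac^2 + 3ac + 3a - b^2 + bc^3 + 3bc^2 + bc + b + c^3 - 3c^2 + 2c + 1
  leading term ac^2: subtract (3c)·f_1 from ac^2 + 3ac + 3a - b^2 + bc^3 + 3bc^2 + bc + b + c^3 - 3c^2 + 2c + 1 → -ac + 3a - b^2 + bc^3 + 3bc^2 + 2bc + b + c^3 - 2c^2 - 3c + 1
  leading term ac: subtract (-3)·f_1 from -ac + 3a - b^2 + bc^3 + 3bc^2 + 2bc + b + c^3 - 2c^2 - 3c + 1 → -b^2 + bc^3 + 3bc^2 + 2bc + c^3 - 2c^2 + 3c - 1
  leading term b^2: subtract (1)·g_4 from -b^2 + bc^3 + 3bc^2 + 2bc + c^3 - 2c^2 + 3c - 1 → 0
  remainder 0.

Every S-polynomial of the final basis reduces to 0, so we have a Gröbner basis.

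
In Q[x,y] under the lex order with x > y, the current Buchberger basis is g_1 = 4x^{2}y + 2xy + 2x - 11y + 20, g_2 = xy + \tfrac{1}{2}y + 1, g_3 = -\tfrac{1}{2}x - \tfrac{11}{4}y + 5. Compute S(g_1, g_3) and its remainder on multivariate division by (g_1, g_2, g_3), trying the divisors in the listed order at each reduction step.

S(g_1, g_3) = -\tfrac{11}{2}xy^{2} + \tfrac{21}{2}xy + \tfrac{1}{2}x - \tfrac{11}{4}y + 5; remainder on division = \tfrac{11}{4}y^{2} - \tfrac{21}{4}y - \tfrac{1}{2}.

lcm(LM(g_1), LM(g_3)) = x^{2}y.
S = (lcm/LT(g_1))·g_1 − (lcm/LT(g_3))·g_3 = -\tfrac{11}{2}xy^{2} + \tfrac{21}{2}xy + \tfrac{1}{2}x - \tfrac{11}{4}y + 5.
Reduce S modulo (g_1, g_2, g_3) in that order:
  leading term xy^{2}: subtract (-\tfrac{11}{2}y)·g_2 from -\tfrac{11}{2}xy^{2} + \tfrac{21}{2}xy + \tfrac{1}{2}x - \tfrac{11}{4}y + 5 → \tfrac{21}{2}xy + \tfrac{1}{2}x + \tfrac{11}{4}y^{2} + \tfrac{11}{4}y + 5
  leading term xy: subtract (\tfrac{21}{2})·g_2 from \tfrac{21}{2}xy + \tfrac{1}{2}x + \tfrac{11}{4}y^{2} + \tfrac{11}{4}y + 5 → \tfrac{1}{2}x + \tfrac{11}{4}y^{2} - \tfrac{5}{2}y - \tfrac{11}{2}
  leading term x: subtract (-1)·g_3 from \tfrac{1}{2}x + \tfrac{11}{4}y^{2} - \tfrac{5}{2}y - \tfrac{11}{2} → \tfrac{11}{4}y^{2} - \tfrac{21}{4}y - \tfrac{1}{2}
  leading term y^{2}: no divisor's leading term divides it; move \tfrac{11}{4}y^{2} to the remainder.
  leading term y: no divisor's leading term divides it; move -\tfrac{21}{4}y to the remainder.
  leading term 1: no divisor's leading term divides it; move -\tfrac{1}{2} to the remainder.
The remainder \tfrac{11}{4}y^{2} - \tfrac{21}{4}y - \tfrac{1}{2} is nonzero, so it would be added as the next basis element.
An S-polynomial is built so that the two leading terms cancel; whether anything survives reduction is exactly the Gröbner-basis criterion.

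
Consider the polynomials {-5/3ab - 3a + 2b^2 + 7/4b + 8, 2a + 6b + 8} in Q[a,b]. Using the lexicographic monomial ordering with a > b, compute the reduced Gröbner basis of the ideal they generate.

f_1 = -5/3ab - 3a + 2b^2 + 7/4b + 8, LT = ab.
f_2 = 2a + 6b + 8, LT = a.

S(f_1,f_2): lcm = ab. S = 9/5a - 21/5b^2 - 101/20b - 24/5.
  leading term a: subtract (9/10)·f_2 from 9/5a - 21/5b^2 - 101/20b - 24/5 → -21/5b^2 - 209/20b - 12
  leading term b^2: no divisor's leading term divides it; move -21/5b^2 to the remainder.
  leading term b: no divisor's leading term divides it; move -209/20b to the remainder.
  leading term 1: no divisor's leading term divides it; move -12 to the remainder.
  remainder -21/5b^2 - 209/20b - 12 ≠ 0; add g_3 = -21/5b^2 - 209/20b - 12 to the basis.

S(f_1,g_3): lcm = ab^2. S = -289/420ab - 20/7a - 6/5b^3 - 21/20b^2 - 24/5b.
  leading term ab: subtract (289/700)·f_1 from -289/420ab - 20/7a - 6/5b^3 - 21/20b^2 - 24/5b → -1133/700a - 6/5b^3 - 1313/700b^2 - 2209/400b - 578/175
  leading term a: subtract (-1133/1400)·f_2 from -1133/700a - 6/5b^3 - 1313/700b^2 - 2209/400b - 578/175 → -6/5b^3 - 1313/700b^2 - 1867/2800b + 111/35
  leading term b^3: subtract (2/7b)·g_3 from -6/5b^3 - 1313/700b^2 - 1867/2800b + 111/35 → 111/100b^2 + 7733/2800b + 111/35
  leading term b^2: subtract (-37/140)·g_3 from 111/100b^2 + 7733/2800b + 111/35 → 0
  remainder 0.

S(f_2,g_3): leading monomials are coprime, so the S-polynomial reduces to 0 (Buchberger's first criterion).
Every S-polynomial of the final basis reduces to 0, so we have a Gröbner basis.
Inter-reduce: drop elements whose leading term is divisible by another's, tail-reduce, and make monic.

G = {a + 3b + 4, b^2 + 209/84b + 20/7}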